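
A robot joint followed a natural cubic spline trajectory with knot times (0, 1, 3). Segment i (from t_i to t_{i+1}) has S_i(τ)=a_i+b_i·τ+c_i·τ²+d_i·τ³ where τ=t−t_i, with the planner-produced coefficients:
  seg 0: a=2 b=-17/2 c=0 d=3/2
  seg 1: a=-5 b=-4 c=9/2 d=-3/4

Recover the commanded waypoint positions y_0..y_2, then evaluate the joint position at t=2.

y_0=2 y_1=-5 y_2=-1
S(2) = -21/4

y_0 = S_0(0) = a_0 = 2
y_1 = S_1(0) = a_1 = -5
y_2 = S_1(2) = -1
t_q=2 is in segment 1 (τ=1); S_1(τ)=-21/4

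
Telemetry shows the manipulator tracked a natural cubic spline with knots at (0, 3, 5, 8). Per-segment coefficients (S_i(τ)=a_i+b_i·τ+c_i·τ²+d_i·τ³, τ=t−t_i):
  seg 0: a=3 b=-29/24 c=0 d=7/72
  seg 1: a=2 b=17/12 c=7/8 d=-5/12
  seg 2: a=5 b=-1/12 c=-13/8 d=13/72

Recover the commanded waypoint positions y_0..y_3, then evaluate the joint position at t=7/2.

y_0 = S_0(0) = a_0 = 3
y_1 = S_1(0) = a_1 = 2
y_2 = S_2(0) = a_2 = 5
y_3 = S_2(3) = -5
t_q=7/2 is in segment 1 (τ=1/2); S_1(τ)=23/8

y_0=3 y_1=2 y_2=5 y_3=-5
S(7/2) = 23/8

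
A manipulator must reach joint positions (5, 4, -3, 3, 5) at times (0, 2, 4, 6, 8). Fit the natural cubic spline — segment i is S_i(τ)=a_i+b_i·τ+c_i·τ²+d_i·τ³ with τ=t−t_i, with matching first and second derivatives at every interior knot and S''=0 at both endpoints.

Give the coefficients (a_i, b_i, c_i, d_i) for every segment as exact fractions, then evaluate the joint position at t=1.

Δ: Δ0=-1/2, Δ1=-7/2, Δ2=3, Δ3=1
row 1: diag=8, rhs=-18; c'=1/4, d'=-9/4
row 2: denom=8−2·1/4=15/2; d'=(39−2·-9/4)/(15/2)=29/5
row 3: denom=8−2·4/15=112/15; d'=(-12−2·29/5)/(112/15)=-177/56
back: M3=-177/56
back: M2=29/5−4/15·-177/56=93/14
back: M1=-9/4−1/4·93/14=-219/56
M: M0=0, M1=-219/56, M2=93/14, M3=-177/56, M4=0
seg 0: a=5, c=M0/2=0, d=(M1−M0)/(6·2)=-73/224, b=Δ0−h0·(2M0+M1)/6=45/56
seg 1: a=4, c=M1/2=-219/112, d=(M2−M1)/(6·2)=197/224, b=Δ1−h1·(2M1+M2)/6=-87/28
seg 2: a=-3, c=M2/2=93/28, d=(M3−M2)/(6·2)=-183/224, b=Δ2−h2·(2M2+M3)/6=-3/8
seg 3: a=3, c=M3/2=-177/112, d=(M4−M3)/(6·2)=59/224, b=Δ3−h3·(2M3+M4)/6=87/28
t_q=1 → seg 0, τ=1; S=5+45/56·τ+0·τ²+-73/224·τ³=1227/224

  seg 0: a=5 b=45/56 c=0 d=-73/224
  seg 1: a=4 b=-87/28 c=-219/112 d=197/224
  seg 2: a=-3 b=-3/8 c=93/28 d=-183/224
  seg 3: a=3 b=87/28 c=-177/112 d=59/224
S(1) = 1227/224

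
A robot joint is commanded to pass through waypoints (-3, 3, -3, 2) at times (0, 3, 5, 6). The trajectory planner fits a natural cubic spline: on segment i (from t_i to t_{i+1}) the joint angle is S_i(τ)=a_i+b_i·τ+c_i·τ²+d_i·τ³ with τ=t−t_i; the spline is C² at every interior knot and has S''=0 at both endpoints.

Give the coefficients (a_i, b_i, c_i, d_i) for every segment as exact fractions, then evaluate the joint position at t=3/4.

  seg 0: a=-3 b=125/28 c=0 d=-23/84
  seg 1: a=3 b=-41/14 c=-69/28 d=17/14
  seg 2: a=-3 b=25/14 c=135/28 d=-45/28
S(3/4) = 417/1792

Δ: Δ0=2, Δ1=-3, Δ2=5
row 1: diag=10, rhs=-30; c'=1/5, d'=-3
row 2: denom=6−2·1/5=28/5; d'=(48−2·-3)/(28/5)=135/14
back: M2=135/14
back: M1=-3−1/5·135/14=-69/14
M: M0=0, M1=-69/14, M2=135/14, M3=0
seg 0: a=-3, c=M0/2=0, d=(M1−M0)/(6·3)=-23/84, b=Δ0−h0·(2M0+M1)/6=125/28
seg 1: a=3, c=M1/2=-69/28, d=(M2−M1)/(6·2)=17/14, b=Δ1−h1·(2M1+M2)/6=-41/14
seg 2: a=-3, c=M2/2=135/28, d=(M3−M2)/(6·1)=-45/28, b=Δ2−h2·(2M2+M3)/6=25/14
t_q=3/4 → seg 0, τ=3/4; S=-3+125/28·τ+0·τ²+-23/84·τ³=417/1792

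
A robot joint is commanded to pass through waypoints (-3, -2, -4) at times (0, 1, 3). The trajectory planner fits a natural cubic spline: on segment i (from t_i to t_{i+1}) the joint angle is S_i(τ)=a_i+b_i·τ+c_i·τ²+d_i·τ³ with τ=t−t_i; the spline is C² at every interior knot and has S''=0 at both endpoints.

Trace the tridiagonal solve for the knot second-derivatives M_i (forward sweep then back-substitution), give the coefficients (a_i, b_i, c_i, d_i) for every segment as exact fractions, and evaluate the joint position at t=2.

  seg 0: a=-3 b=4/3 c=0 d=-1/3
  seg 1: a=-2 b=1/3 c=-1 d=1/6
S(2) = -5/2

Δ: Δ0=1, Δ1=-1
row 1: diag=6, rhs=-12; c'=1/3, d'=-2
back: M1=-2
M: M0=0, M1=-2, M2=0
seg 0: a=-3, c=M0/2=0, d=(M1−M0)/(6·1)=-1/3, b=Δ0−h0·(2M0+M1)/6=4/3
seg 1: a=-2, c=M1/2=-1, d=(M2−M1)/(6·2)=1/6, b=Δ1−h1·(2M1+M2)/6=1/3
t_q=2 → seg 1, τ=1; S=-2+1/3·τ+-1·τ²+1/6·τ³=-5/2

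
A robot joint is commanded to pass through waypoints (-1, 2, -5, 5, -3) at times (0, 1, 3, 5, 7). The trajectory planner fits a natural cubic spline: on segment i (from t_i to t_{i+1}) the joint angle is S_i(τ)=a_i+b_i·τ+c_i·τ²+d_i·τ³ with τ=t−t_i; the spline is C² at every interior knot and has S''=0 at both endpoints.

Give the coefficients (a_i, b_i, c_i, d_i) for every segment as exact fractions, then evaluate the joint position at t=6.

Δ: Δ0=3, Δ1=-7/2, Δ2=5, Δ3=-4
row 1: diag=6, rhs=-39; c'=1/3, d'=-13/2
row 2: denom=8−2·1/3=22/3; d'=(51−2·-13/2)/(22/3)=96/11
row 3: denom=8−2·3/11=82/11; d'=(-54−2·96/11)/(82/11)=-393/41
back: M3=-393/41
back: M2=96/11−3/11·-393/41=465/41
back: M1=-13/2−1/3·465/41=-843/82
M: M0=0, M1=-843/82, M2=465/41, M3=-393/41, M4=0
seg 0: a=-1, c=M0/2=0, d=(M1−M0)/(6·1)=-281/164, b=Δ0−h0·(2M0+M1)/6=773/164
seg 1: a=2, c=M1/2=-843/164, d=(M2−M1)/(6·2)=591/328, b=Δ1−h1·(2M1+M2)/6=-35/82
seg 2: a=-5, c=M2/2=465/82, d=(M3−M2)/(6·2)=-143/82, b=Δ2−h2·(2M2+M3)/6=26/41
seg 3: a=5, c=M3/2=-393/82, d=(M4−M3)/(6·2)=131/164, b=Δ3−h3·(2M3+M4)/6=98/41
t_q=6 → seg 3, τ=1; S=5+98/41·τ+-393/82·τ²+131/164·τ³=557/164

  seg 0: a=-1 b=773/164 c=0 d=-281/164
  seg 1: a=2 b=-35/82 c=-843/164 d=591/328
  seg 2: a=-5 b=26/41 c=465/82 d=-143/82
  seg 3: a=5 b=98/41 c=-393/82 d=131/164
S(6) = 557/164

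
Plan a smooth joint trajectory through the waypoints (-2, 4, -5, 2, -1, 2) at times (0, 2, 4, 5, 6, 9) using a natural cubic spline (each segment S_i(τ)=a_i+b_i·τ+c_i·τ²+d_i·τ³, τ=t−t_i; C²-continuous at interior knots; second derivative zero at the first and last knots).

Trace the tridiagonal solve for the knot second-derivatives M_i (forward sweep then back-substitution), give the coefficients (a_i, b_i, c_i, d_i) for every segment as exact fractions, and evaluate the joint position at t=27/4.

Δ: Δ0=3, Δ1=-9/2, Δ2=7, Δ3=-3, Δ4=1
row 1: diag=8, rhs=-45; c'=1/4, d'=-45/8
row 2: denom=6−2·1/4=11/2; d'=(69−2·-45/8)/(11/2)=321/22
row 3: denom=4−1·2/11=42/11; d'=(-60−1·321/22)/(42/11)=-547/28
row 4: denom=8−1·11/42=325/42; d'=(24−1·-547/28)/(325/42)=3657/650
back: M4=3657/650
back: M3=-547/28−11/42·3657/650=-6828/325
back: M2=321/22−2/11·-6828/325=11967/650
back: M1=-45/8−1/4·11967/650=-3324/325
M: M0=0, M1=-3324/325, M2=11967/650, M3=-6828/325, M4=3657/650, M5=0
seg 0: a=-2, c=M0/2=0, d=(M1−M0)/(6·2)=-277/325, b=Δ0−h0·(2M0+M1)/6=2083/325
seg 1: a=4, c=M1/2=-1662/325, d=(M2−M1)/(6·2)=1241/520, b=Δ1−h1·(2M1+M2)/6=-1241/325
seg 2: a=-5, c=M2/2=11967/1300, d=(M3−M2)/(6·1)=-657/100, b=Δ2−h2·(2M2+M3)/6=2837/650
seg 3: a=2, c=M3/2=-3414/325, d=(M4−M3)/(6·1)=5771/1300, b=Δ3−h3·(2M3+M4)/6=797/260
seg 4: a=-1, c=M4/2=3657/1300, d=(M5−M4)/(6·3)=-1219/3900, b=Δ4−h4·(2M4+M5)/6=-3007/650
t_q=27/4 → seg 4, τ=3/4; S=-1+-3007/650·τ+3657/1300·τ²+-1219/3900·τ³=-251191/83200

  seg 0: a=-2 b=2083/325 c=0 d=-277/325
  seg 1: a=4 b=-1241/325 c=-1662/325 d=1241/520
  seg 2: a=-5 b=2837/650 c=11967/1300 d=-657/100
  seg 3: a=2 b=797/260 c=-3414/325 d=5771/1300
  seg 4: a=-1 b=-3007/650 c=3657/1300 d=-1219/3900
S(27/4) = -251191/83200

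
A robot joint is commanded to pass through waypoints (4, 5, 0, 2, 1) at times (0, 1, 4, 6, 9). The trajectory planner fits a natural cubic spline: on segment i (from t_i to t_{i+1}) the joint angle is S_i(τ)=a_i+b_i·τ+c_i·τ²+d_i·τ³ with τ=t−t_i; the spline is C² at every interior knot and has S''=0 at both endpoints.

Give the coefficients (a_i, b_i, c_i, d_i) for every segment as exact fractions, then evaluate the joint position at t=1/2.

  seg 0: a=4 b=511/339 c=0 d=-172/339
  seg 1: a=5 b=-5/339 c=-172/113 d=988/3051
  seg 2: a=0 b=-137/339 c=472/339 d=-39/113
  seg 3: a=2 b=347/339 c=-230/339 d=230/3051
S(1/2) = 530/113

Δ: Δ0=1, Δ1=-5/3, Δ2=1, Δ3=-1/3
row 1: diag=8, rhs=-16; c'=3/8, d'=-2
row 2: denom=10−3·3/8=71/8; d'=(16−3·-2)/(71/8)=176/71
row 3: denom=10−2·16/71=678/71; d'=(-8−2·176/71)/(678/71)=-460/339
back: M3=-460/339
back: M2=176/71−16/71·-460/339=944/339
back: M1=-2−3/8·944/339=-344/113
M: M0=0, M1=-344/113, M2=944/339, M3=-460/339, M4=0
seg 0: a=4, c=M0/2=0, d=(M1−M0)/(6·1)=-172/339, b=Δ0−h0·(2M0+M1)/6=511/339
seg 1: a=5, c=M1/2=-172/113, d=(M2−M1)/(6·3)=988/3051, b=Δ1−h1·(2M1+M2)/6=-5/339
seg 2: a=0, c=M2/2=472/339, d=(M3−M2)/(6·2)=-39/113, b=Δ2−h2·(2M2+M3)/6=-137/339
seg 3: a=2, c=M3/2=-230/339, d=(M4−M3)/(6·3)=230/3051, b=Δ3−h3·(2M3+M4)/6=347/339
t_q=1/2 → seg 0, τ=1/2; S=4+511/339·τ+0·τ²+-172/339·τ³=530/113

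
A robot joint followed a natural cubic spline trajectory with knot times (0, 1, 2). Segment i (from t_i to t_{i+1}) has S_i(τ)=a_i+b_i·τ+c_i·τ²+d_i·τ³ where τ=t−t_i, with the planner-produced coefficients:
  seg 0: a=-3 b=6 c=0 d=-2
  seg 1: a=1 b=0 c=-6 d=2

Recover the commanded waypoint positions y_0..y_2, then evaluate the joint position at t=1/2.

y_0=-3 y_1=1 y_2=-3
S(1/2) = -1/4

y_0 = S_0(0) = a_0 = -3
y_1 = S_1(0) = a_1 = 1
y_2 = S_1(1) = -3
t_q=1/2 is in segment 0 (τ=1/2); S_0(τ)=-1/4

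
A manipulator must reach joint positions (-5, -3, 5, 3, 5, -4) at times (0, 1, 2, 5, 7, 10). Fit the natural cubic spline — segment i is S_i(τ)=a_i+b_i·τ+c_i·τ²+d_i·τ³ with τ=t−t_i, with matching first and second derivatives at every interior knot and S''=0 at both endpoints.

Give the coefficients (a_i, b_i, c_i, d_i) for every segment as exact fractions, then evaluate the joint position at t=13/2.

  seg 0: a=-5 b=43/436 c=0 d=829/436
  seg 1: a=-3 b=1265/218 c=2487/436 d=-1529/436
  seg 2: a=5 b=2917/436 c=-525/109 d=9277/11772
  seg 3: a=3 b=-203/218 c=2977/1308 d=-857/1308
  seg 4: a=5 b=203/654 c=-2165/1308 d=2165/11772
S(13/2) = 15741/3488

Δ: Δ0=2, Δ1=8, Δ2=-2/3, Δ3=1, Δ4=-3
row 1: diag=4, rhs=36; c'=1/4, d'=9
row 2: denom=8−1·1/4=31/4; d'=(-52−1·9)/(31/4)=-244/31
row 3: denom=10−3·12/31=274/31; d'=(10−3·-244/31)/(274/31)=521/137
row 4: denom=10−2·31/137=1308/137; d'=(-24−2·521/137)/(1308/137)=-2165/654
back: M4=-2165/654
back: M3=521/137−31/137·-2165/654=2977/654
back: M2=-244/31−12/31·2977/654=-1050/109
back: M1=9−1/4·-1050/109=2487/218
M: M0=0, M1=2487/218, M2=-1050/109, M3=2977/654, M4=-2165/654, M5=0
seg 0: a=-5, c=M0/2=0, d=(M1−M0)/(6·1)=829/436, b=Δ0−h0·(2M0+M1)/6=43/436
seg 1: a=-3, c=M1/2=2487/436, d=(M2−M1)/(6·1)=-1529/436, b=Δ1−h1·(2M1+M2)/6=1265/218
seg 2: a=5, c=M2/2=-525/109, d=(M3−M2)/(6·3)=9277/11772, b=Δ2−h2·(2M2+M3)/6=2917/436
seg 3: a=3, c=M3/2=2977/1308, d=(M4−M3)/(6·2)=-857/1308, b=Δ3−h3·(2M3+M4)/6=-203/218
seg 4: a=5, c=M4/2=-2165/1308, d=(M5−M4)/(6·3)=2165/11772, b=Δ4−h4·(2M4+M5)/6=203/654
t_q=13/2 → seg 3, τ=3/2; S=3+-203/218·τ+2977/1308·τ²+-857/1308·τ³=15741/3488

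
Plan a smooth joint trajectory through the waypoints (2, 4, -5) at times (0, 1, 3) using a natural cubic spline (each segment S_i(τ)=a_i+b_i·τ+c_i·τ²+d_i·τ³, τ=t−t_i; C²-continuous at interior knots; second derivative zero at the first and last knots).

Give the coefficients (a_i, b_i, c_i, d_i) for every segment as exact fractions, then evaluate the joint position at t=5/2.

  seg 0: a=2 b=37/12 c=0 d=-13/12
  seg 1: a=4 b=-1/6 c=-13/4 d=13/24
S(5/2) = -111/64

Δ: Δ0=2, Δ1=-9/2
row 1: diag=6, rhs=-39; c'=1/3, d'=-13/2
back: M1=-13/2
M: M0=0, M1=-13/2, M2=0
seg 0: a=2, c=M0/2=0, d=(M1−M0)/(6·1)=-13/12, b=Δ0−h0·(2M0+M1)/6=37/12
seg 1: a=4, c=M1/2=-13/4, d=(M2−M1)/(6·2)=13/24, b=Δ1−h1·(2M1+M2)/6=-1/6
t_q=5/2 → seg 1, τ=3/2; S=4+-1/6·τ+-13/4·τ²+13/24·τ³=-111/64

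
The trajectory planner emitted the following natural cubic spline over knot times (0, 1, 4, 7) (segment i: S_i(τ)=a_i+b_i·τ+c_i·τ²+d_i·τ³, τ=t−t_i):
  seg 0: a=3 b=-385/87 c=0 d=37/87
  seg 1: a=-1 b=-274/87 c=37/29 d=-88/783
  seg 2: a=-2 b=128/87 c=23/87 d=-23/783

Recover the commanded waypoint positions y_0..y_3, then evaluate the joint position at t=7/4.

y_0 = S_0(0) = a_0 = 3
y_1 = S_1(0) = a_1 = -1
y_2 = S_2(0) = a_2 = -2
y_3 = S_2(3) = 4
t_q=7/4 is in segment 1 (τ=3/4); S_1(τ)=-1249/464

y_0=3 y_1=-1 y_2=-2 y_3=4
S(7/4) = -1249/464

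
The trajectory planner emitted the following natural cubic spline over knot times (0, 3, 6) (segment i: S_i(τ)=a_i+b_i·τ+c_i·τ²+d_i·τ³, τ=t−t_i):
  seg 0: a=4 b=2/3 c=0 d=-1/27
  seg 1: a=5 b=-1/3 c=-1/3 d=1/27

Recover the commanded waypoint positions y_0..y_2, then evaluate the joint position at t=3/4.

y_0=4 y_1=5 y_2=2
S(3/4) = 287/64

y_0 = S_0(0) = a_0 = 4
y_1 = S_1(0) = a_1 = 5
y_2 = S_1(3) = 2
t_q=3/4 is in segment 0 (τ=3/4); S_0(τ)=287/64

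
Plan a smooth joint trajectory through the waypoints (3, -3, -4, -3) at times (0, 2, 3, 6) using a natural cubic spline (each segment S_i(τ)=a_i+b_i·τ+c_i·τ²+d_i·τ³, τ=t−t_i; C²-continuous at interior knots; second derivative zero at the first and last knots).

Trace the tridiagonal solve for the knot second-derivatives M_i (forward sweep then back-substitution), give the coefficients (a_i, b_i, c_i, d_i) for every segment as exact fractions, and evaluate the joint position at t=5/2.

Δ: Δ0=-3, Δ1=-1, Δ2=1/3
row 1: diag=6, rhs=12; c'=1/6, d'=2
row 2: denom=8−1·1/6=47/6; d'=(8−1·2)/(47/6)=36/47
back: M2=36/47
back: M1=2−1/6·36/47=88/47
M: M0=0, M1=88/47, M2=36/47, M3=0
seg 0: a=3, c=M0/2=0, d=(M1−M0)/(6·2)=22/141, b=Δ0−h0·(2M0+M1)/6=-511/141
seg 1: a=-3, c=M1/2=44/47, d=(M2−M1)/(6·1)=-26/141, b=Δ1−h1·(2M1+M2)/6=-247/141
seg 2: a=-4, c=M2/2=18/47, d=(M3−M2)/(6·3)=-2/47, b=Δ2−h2·(2M2+M3)/6=-61/141
t_q=5/2 → seg 1, τ=1/2; S=-3+-247/141·τ+44/47·τ²+-26/141·τ³=-689/188

  seg 0: a=3 b=-511/141 c=0 d=22/141
  seg 1: a=-3 b=-247/141 c=44/47 d=-26/141
  seg 2: a=-4 b=-61/141 c=18/47 d=-2/47
S(5/2) = -689/188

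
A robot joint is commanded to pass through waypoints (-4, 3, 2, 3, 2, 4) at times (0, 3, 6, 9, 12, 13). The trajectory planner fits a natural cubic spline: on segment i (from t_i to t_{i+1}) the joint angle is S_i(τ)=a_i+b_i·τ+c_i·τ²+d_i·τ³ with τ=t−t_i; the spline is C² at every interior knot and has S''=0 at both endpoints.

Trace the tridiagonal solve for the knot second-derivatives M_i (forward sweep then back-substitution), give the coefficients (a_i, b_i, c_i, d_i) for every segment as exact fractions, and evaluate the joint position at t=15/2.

  seg 0: a=-4 b=1260/403 c=0 d=-959/10881
  seg 1: a=3 b=301/403 c=-959/1209 d=1571/10881
  seg 2: a=2 b=-46/403 c=204/403 d=-1295/10881
  seg 3: a=3 b=-9/31 c=-683/1209 d=1997/10881
  seg 4: a=2 b=514/403 c=438/403 d=-146/403
S(15/2) = 8273/3224

Δ: Δ0=7/3, Δ1=-1/3, Δ2=1/3, Δ3=-1/3, Δ4=2
row 1: diag=12, rhs=-16; c'=1/4, d'=-4/3
row 2: denom=12−3·1/4=45/4; d'=(4−3·-4/3)/(45/4)=32/45
row 3: denom=12−3·4/15=56/5; d'=(-4−3·32/45)/(56/5)=-23/42
row 4: denom=8−3·15/56=403/56; d'=(14−3·-23/42)/(403/56)=876/403
back: M4=876/403
back: M3=-23/42−15/56·876/403=-1366/1209
back: M2=32/45−4/15·-1366/1209=408/403
back: M1=-4/3−1/4·408/403=-1918/1209
M: M0=0, M1=-1918/1209, M2=408/403, M3=-1366/1209, M4=876/403, M5=0
seg 0: a=-4, c=M0/2=0, d=(M1−M0)/(6·3)=-959/10881, b=Δ0−h0·(2M0+M1)/6=1260/403
seg 1: a=3, c=M1/2=-959/1209, d=(M2−M1)/(6·3)=1571/10881, b=Δ1−h1·(2M1+M2)/6=301/403
seg 2: a=2, c=M2/2=204/403, d=(M3−M2)/(6·3)=-1295/10881, b=Δ2−h2·(2M2+M3)/6=-46/403
seg 3: a=3, c=M3/2=-683/1209, d=(M4−M3)/(6·3)=1997/10881, b=Δ3−h3·(2M3+M4)/6=-9/31
seg 4: a=2, c=M4/2=438/403, d=(M5−M4)/(6·1)=-146/403, b=Δ4−h4·(2M4+M5)/6=514/403
t_q=15/2 → seg 2, τ=3/2; S=2+-46/403·τ+204/403·τ²+-1295/10881·τ³=8273/3224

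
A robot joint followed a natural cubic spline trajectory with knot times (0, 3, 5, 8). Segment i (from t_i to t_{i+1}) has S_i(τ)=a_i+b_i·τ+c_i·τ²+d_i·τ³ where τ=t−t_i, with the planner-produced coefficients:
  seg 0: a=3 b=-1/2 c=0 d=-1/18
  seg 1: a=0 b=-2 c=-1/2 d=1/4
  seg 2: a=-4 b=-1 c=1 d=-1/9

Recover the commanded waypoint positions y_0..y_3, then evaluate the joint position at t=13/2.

y_0=3 y_1=0 y_2=-4 y_3=-1
S(13/2) = -29/8

y_0 = S_0(0) = a_0 = 3
y_1 = S_1(0) = a_1 = 0
y_2 = S_2(0) = a_2 = -4
y_3 = S_2(3) = -1
t_q=13/2 is in segment 2 (τ=3/2); S_2(τ)=-29/8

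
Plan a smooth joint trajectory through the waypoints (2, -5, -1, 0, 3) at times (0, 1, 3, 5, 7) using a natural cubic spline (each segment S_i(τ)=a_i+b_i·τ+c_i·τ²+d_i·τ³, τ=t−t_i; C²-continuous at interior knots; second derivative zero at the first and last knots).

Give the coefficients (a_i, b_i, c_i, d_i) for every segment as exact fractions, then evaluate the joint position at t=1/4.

  seg 0: a=2 b=-358/41 c=0 d=71/41
  seg 1: a=-5 b=-145/41 c=213/41 d=-199/164
  seg 2: a=-1 b=110/41 c=-171/82 d=163/328
  seg 3: a=0 b=25/82 c=147/164 d=-49/328
S(1/4) = -409/2624

Δ: Δ0=-7, Δ1=2, Δ2=1/2, Δ3=3/2
row 1: diag=6, rhs=54; c'=1/3, d'=9
row 2: denom=8−2·1/3=22/3; d'=(-9−2·9)/(22/3)=-81/22
row 3: denom=8−2·3/11=82/11; d'=(6−2·-81/22)/(82/11)=147/82
back: M3=147/82
back: M2=-81/22−3/11·147/82=-171/41
back: M1=9−1/3·-171/41=426/41
M: M0=0, M1=426/41, M2=-171/41, M3=147/82, M4=0
seg 0: a=2, c=M0/2=0, d=(M1−M0)/(6·1)=71/41, b=Δ0−h0·(2M0+M1)/6=-358/41
seg 1: a=-5, c=M1/2=213/41, d=(M2−M1)/(6·2)=-199/164, b=Δ1−h1·(2M1+M2)/6=-145/41
seg 2: a=-1, c=M2/2=-171/82, d=(M3−M2)/(6·2)=163/328, b=Δ2−h2·(2M2+M3)/6=110/41
seg 3: a=0, c=M3/2=147/164, d=(M4−M3)/(6·2)=-49/328, b=Δ3−h3·(2M3+M4)/6=25/82
t_q=1/4 → seg 0, τ=1/4; S=2+-358/41·τ+0·τ²+71/41·τ³=-409/2624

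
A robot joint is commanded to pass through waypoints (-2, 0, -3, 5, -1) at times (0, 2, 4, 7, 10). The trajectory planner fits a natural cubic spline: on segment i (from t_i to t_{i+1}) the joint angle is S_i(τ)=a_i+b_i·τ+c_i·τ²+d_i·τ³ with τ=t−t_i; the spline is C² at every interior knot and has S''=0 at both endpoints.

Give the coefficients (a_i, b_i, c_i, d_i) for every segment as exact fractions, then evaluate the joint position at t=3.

Δ: Δ0=1, Δ1=-3/2, Δ2=8/3, Δ3=-2
row 1: diag=8, rhs=-15; c'=1/4, d'=-15/8
row 2: denom=10−2·1/4=19/2; d'=(25−2·-15/8)/(19/2)=115/38
row 3: denom=12−3·6/19=210/19; d'=(-28−3·115/38)/(210/19)=-1409/420
back: M3=-1409/420
back: M2=115/38−6/19·-1409/420=143/35
back: M1=-15/8−1/4·143/35=-811/280
M: M0=0, M1=-811/280, M2=143/35, M3=-1409/420, M4=0
seg 0: a=-2, c=M0/2=0, d=(M1−M0)/(6·2)=-811/3360, b=Δ0−h0·(2M0+M1)/6=1651/840
seg 1: a=0, c=M1/2=-811/560, d=(M2−M1)/(6·2)=391/672, b=Δ1−h1·(2M1+M2)/6=-391/420
seg 2: a=-3, c=M2/2=143/70, d=(M3−M2)/(6·3)=-625/1512, b=Δ2−h2·(2M2+M3)/6=31/120
seg 3: a=5, c=M3/2=-1409/840, d=(M4−M3)/(6·3)=1409/7560, b=Δ3−h3·(2M3+M4)/6=569/420
t_q=3 → seg 1, τ=1; S=0+-391/420·τ+-811/560·τ²+391/672·τ³=-2013/1120

  seg 0: a=-2 b=1651/840 c=0 d=-811/3360
  seg 1: a=0 b=-391/420 c=-811/560 d=391/672
  seg 2: a=-3 b=31/120 c=143/70 d=-625/1512
  seg 3: a=5 b=569/420 c=-1409/840 d=1409/7560
S(3) = -2013/1120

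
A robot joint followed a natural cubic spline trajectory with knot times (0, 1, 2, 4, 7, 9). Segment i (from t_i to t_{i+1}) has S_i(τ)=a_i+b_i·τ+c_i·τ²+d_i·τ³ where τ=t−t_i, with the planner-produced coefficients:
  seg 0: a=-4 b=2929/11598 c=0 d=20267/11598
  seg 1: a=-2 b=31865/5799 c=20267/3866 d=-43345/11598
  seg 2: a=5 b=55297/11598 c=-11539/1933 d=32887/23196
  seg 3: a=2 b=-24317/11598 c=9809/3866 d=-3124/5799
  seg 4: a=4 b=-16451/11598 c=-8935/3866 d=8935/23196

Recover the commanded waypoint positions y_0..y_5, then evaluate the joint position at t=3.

y_0=-4 y_1=-2 y_2=5 y_3=2 y_4=4 y_5=-5
S(3) = 40331/7732

y_0 = S_0(0) = a_0 = -4
y_1 = S_1(0) = a_1 = -2
y_2 = S_2(0) = a_2 = 5
y_3 = S_3(0) = a_3 = 2
y_4 = S_4(0) = a_4 = 4
y_5 = S_4(2) = -5
t_q=3 is in segment 2 (τ=1); S_2(τ)=40331/7732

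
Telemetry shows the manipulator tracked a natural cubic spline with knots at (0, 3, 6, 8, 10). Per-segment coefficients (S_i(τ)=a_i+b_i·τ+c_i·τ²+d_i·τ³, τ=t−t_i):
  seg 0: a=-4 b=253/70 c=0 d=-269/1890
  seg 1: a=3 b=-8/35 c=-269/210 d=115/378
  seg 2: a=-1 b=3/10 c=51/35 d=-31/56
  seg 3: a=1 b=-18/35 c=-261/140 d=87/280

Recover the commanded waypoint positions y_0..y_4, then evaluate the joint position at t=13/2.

y_0=-4 y_1=3 y_2=-1 y_3=1 y_4=-5
S(13/2) = -1243/2240

y_0 = S_0(0) = a_0 = -4
y_1 = S_1(0) = a_1 = 3
y_2 = S_2(0) = a_2 = -1
y_3 = S_3(0) = a_3 = 1
y_4 = S_3(2) = -5
t_q=13/2 is in segment 2 (τ=1/2); S_2(τ)=-1243/2240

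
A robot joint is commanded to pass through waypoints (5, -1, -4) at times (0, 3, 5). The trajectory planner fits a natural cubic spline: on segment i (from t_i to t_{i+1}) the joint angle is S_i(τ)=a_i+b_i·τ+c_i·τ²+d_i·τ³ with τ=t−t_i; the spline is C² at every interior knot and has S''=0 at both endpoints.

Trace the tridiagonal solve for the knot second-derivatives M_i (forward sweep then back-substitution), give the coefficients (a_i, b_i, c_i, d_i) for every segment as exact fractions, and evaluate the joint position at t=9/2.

  seg 0: a=5 b=-43/20 c=0 d=1/60
  seg 1: a=-1 b=-17/10 c=3/20 d=-1/40
S(9/2) = -211/64

Δ: Δ0=-2, Δ1=-3/2
row 1: diag=10, rhs=3; c'=1/5, d'=3/10
back: M1=3/10
M: M0=0, M1=3/10, M2=0
seg 0: a=5, c=M0/2=0, d=(M1−M0)/(6·3)=1/60, b=Δ0−h0·(2M0+M1)/6=-43/20
seg 1: a=-1, c=M1/2=3/20, d=(M2−M1)/(6·2)=-1/40, b=Δ1−h1·(2M1+M2)/6=-17/10
t_q=9/2 → seg 1, τ=3/2; S=-1+-17/10·τ+3/20·τ²+-1/40·τ³=-211/64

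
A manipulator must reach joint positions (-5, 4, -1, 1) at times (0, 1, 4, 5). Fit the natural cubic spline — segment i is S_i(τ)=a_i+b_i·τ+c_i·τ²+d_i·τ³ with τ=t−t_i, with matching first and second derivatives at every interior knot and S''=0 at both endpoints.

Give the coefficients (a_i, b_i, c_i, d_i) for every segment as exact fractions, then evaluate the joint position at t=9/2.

Δ: Δ0=9, Δ1=-5/3, Δ2=2
row 1: diag=8, rhs=-64; c'=3/8, d'=-8
row 2: denom=8−3·3/8=55/8; d'=(22−3·-8)/(55/8)=368/55
back: M2=368/55
back: M1=-8−3/8·368/55=-578/55
M: M0=0, M1=-578/55, M2=368/55, M3=0
seg 0: a=-5, c=M0/2=0, d=(M1−M0)/(6·1)=-289/165, b=Δ0−h0·(2M0+M1)/6=1774/165
seg 1: a=4, c=M1/2=-289/55, d=(M2−M1)/(6·3)=43/45, b=Δ1−h1·(2M1+M2)/6=907/165
seg 2: a=-1, c=M2/2=184/55, d=(M3−M2)/(6·1)=-184/165, b=Δ2−h2·(2M2+M3)/6=-38/165
t_q=9/2 → seg 2, τ=1/2; S=-1+-38/165·τ+184/55·τ²+-184/165·τ³=-23/55

  seg 0: a=-5 b=1774/165 c=0 d=-289/165
  seg 1: a=4 b=907/165 c=-289/55 d=43/45
  seg 2: a=-1 b=-38/165 c=184/55 d=-184/165
S(9/2) = -23/55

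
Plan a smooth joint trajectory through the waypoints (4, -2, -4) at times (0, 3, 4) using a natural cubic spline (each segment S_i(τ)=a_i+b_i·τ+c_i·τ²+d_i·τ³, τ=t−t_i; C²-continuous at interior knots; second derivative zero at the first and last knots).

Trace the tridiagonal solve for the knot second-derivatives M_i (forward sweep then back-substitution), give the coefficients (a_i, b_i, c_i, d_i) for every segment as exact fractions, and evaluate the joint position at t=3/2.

Δ: Δ0=-2, Δ1=-2
row 1: diag=8, rhs=0; c'=1/8, d'=0
back: M1=0
M: M0=0, M1=0, M2=0
seg 0: a=4, c=M0/2=0, d=(M1−M0)/(6·3)=0, b=Δ0−h0·(2M0+M1)/6=-2
seg 1: a=-2, c=M1/2=0, d=(M2−M1)/(6·1)=0, b=Δ1−h1·(2M1+M2)/6=-2
t_q=3/2 → seg 0, τ=3/2; S=4+-2·τ+0·τ²+0·τ³=1

  seg 0: a=4 b=-2 c=0 d=0
  seg 1: a=-2 b=-2 c=0 d=0
S(3/2) = 1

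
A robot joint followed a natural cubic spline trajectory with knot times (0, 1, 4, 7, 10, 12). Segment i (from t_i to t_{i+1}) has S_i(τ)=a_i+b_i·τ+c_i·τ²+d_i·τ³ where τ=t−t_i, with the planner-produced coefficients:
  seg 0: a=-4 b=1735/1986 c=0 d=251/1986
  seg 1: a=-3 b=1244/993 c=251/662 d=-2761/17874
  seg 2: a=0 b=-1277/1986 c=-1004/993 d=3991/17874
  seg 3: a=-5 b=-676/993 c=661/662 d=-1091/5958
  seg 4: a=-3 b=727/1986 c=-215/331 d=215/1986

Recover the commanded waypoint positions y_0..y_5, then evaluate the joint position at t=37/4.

y_0=-4 y_1=-3 y_2=0 y_3=-5 y_4=-3 y_5=-4
S(37/4) = -150943/42368

y_0 = S_0(0) = a_0 = -4
y_1 = S_1(0) = a_1 = -3
y_2 = S_2(0) = a_2 = 0
y_3 = S_3(0) = a_3 = -5
y_4 = S_4(0) = a_4 = -3
y_5 = S_4(2) = -4
t_q=37/4 is in segment 3 (τ=9/4); S_3(τ)=-150943/42368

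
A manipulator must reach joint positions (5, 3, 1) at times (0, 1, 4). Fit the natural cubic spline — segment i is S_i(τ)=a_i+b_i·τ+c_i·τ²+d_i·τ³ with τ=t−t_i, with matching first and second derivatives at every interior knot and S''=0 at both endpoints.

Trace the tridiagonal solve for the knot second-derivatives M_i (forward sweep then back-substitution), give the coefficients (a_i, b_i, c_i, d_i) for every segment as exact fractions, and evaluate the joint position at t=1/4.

Δ: Δ0=-2, Δ1=-2/3
row 1: diag=8, rhs=8; c'=3/8, d'=1
back: M1=1
M: M0=0, M1=1, M2=0
seg 0: a=5, c=M0/2=0, d=(M1−M0)/(6·1)=1/6, b=Δ0−h0·(2M0+M1)/6=-13/6
seg 1: a=3, c=M1/2=1/2, d=(M2−M1)/(6·3)=-1/18, b=Δ1−h1·(2M1+M2)/6=-5/3
t_q=1/4 → seg 0, τ=1/4; S=5+-13/6·τ+0·τ²+1/6·τ³=571/128

  seg 0: a=5 b=-13/6 c=0 d=1/6
  seg 1: a=3 b=-5/3 c=1/2 d=-1/18
S(1/4) = 571/128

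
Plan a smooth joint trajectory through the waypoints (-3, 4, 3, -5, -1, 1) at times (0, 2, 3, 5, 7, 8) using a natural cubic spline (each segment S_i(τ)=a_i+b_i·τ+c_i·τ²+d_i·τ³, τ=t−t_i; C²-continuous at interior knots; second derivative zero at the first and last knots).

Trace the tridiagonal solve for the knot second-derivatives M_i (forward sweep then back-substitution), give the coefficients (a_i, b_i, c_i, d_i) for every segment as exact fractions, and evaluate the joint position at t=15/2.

Δ: Δ0=7/2, Δ1=-1, Δ2=-4, Δ3=2, Δ4=2
row 1: diag=6, rhs=-27; c'=1/6, d'=-9/2
row 2: denom=6−1·1/6=35/6; d'=(-18−1·-9/2)/(35/6)=-81/35
row 3: denom=8−2·12/35=256/35; d'=(36−2·-81/35)/(256/35)=711/128
row 4: denom=6−2·35/128=349/64; d'=(0−2·711/128)/(349/64)=-711/349
back: M4=-711/349
back: M3=711/128−35/128·-711/349=2133/349
back: M2=-81/35−12/35·2133/349=-1539/349
back: M1=-9/2−1/6·-1539/349=-1314/349
M: M0=0, M1=-1314/349, M2=-1539/349, M3=2133/349, M4=-711/349, M5=0
seg 0: a=-3, c=M0/2=0, d=(M1−M0)/(6·2)=-219/698, b=Δ0−h0·(2M0+M1)/6=3319/698
seg 1: a=4, c=M1/2=-657/349, d=(M2−M1)/(6·1)=-75/698, b=Δ1−h1·(2M1+M2)/6=691/698
seg 2: a=3, c=M2/2=-1539/698, d=(M3−M2)/(6·2)=306/349, b=Δ2−h2·(2M2+M3)/6=-1081/349
seg 3: a=-5, c=M3/2=2133/698, d=(M4−M3)/(6·2)=-237/349, b=Δ3−h3·(2M3+M4)/6=-487/349
seg 4: a=-1, c=M4/2=-711/698, d=(M5−M4)/(6·1)=237/698, b=Δ4−h4·(2M4+M5)/6=935/349
t_q=15/2 → seg 4, τ=1/2; S=-1+935/349·τ+-711/698·τ²+237/698·τ³=711/5584

  seg 0: a=-3 b=3319/698 c=0 d=-219/698
  seg 1: a=4 b=691/698 c=-657/349 d=-75/698
  seg 2: a=3 b=-1081/349 c=-1539/698 d=306/349
  seg 3: a=-5 b=-487/349 c=2133/698 d=-237/349
  seg 4: a=-1 b=935/349 c=-711/698 d=237/698
S(15/2) = 711/5584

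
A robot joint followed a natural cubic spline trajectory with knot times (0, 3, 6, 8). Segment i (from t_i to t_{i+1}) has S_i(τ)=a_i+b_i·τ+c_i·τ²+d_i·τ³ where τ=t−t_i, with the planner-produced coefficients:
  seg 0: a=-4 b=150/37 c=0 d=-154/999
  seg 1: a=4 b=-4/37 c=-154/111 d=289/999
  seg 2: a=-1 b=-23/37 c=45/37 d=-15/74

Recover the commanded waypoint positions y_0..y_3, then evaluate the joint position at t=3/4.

y_0 = S_0(0) = a_0 = -4
y_1 = S_1(0) = a_1 = 4
y_2 = S_2(0) = a_2 = -1
y_3 = S_2(2) = 1
t_q=3/4 is in segment 0 (τ=3/4); S_0(τ)=-1213/1184

y_0=-4 y_1=4 y_2=-1 y_3=1
S(3/4) = -1213/1184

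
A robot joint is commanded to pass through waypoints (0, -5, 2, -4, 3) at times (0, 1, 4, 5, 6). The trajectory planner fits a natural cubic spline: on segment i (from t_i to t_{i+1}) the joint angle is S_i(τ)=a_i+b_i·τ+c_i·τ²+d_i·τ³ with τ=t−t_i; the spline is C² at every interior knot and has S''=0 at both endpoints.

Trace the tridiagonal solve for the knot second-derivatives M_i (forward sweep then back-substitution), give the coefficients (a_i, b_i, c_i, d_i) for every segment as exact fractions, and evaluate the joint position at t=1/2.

Δ: Δ0=-5, Δ1=7/3, Δ2=-6, Δ3=7
row 1: diag=8, rhs=44; c'=3/8, d'=11/2
row 2: denom=8−3·3/8=55/8; d'=(-50−3·11/2)/(55/8)=-532/55
row 3: denom=4−1·8/55=212/55; d'=(78−1·-532/55)/(212/55)=2411/106
back: M3=2411/106
back: M2=-532/55−8/55·2411/106=-688/53
back: M1=11/2−3/8·-688/53=1099/106
M: M0=0, M1=1099/106, M2=-688/53, M3=2411/106, M4=0
seg 0: a=0, c=M0/2=0, d=(M1−M0)/(6·1)=1099/636, b=Δ0−h0·(2M0+M1)/6=-4279/636
seg 1: a=-5, c=M1/2=1099/212, d=(M2−M1)/(6·3)=-275/212, b=Δ1−h1·(2M1+M2)/6=-491/318
seg 2: a=2, c=M2/2=-344/53, d=(M3−M2)/(6·1)=3787/636, b=Δ2−h2·(2M2+M3)/6=-3475/636
seg 3: a=-4, c=M3/2=2411/212, d=(M4−M3)/(6·1)=-2411/636, b=Δ3−h3·(2M3+M4)/6=-185/318
t_q=1/2 → seg 0, τ=1/2; S=0+-4279/636·τ+0·τ²+1099/636·τ³=-5339/1696

  seg 0: a=0 b=-4279/636 c=0 d=1099/636
  seg 1: a=-5 b=-491/318 c=1099/212 d=-275/212
  seg 2: a=2 b=-3475/636 c=-344/53 d=3787/636
  seg 3: a=-4 b=-185/318 c=2411/212 d=-2411/636
S(1/2) = -5339/1696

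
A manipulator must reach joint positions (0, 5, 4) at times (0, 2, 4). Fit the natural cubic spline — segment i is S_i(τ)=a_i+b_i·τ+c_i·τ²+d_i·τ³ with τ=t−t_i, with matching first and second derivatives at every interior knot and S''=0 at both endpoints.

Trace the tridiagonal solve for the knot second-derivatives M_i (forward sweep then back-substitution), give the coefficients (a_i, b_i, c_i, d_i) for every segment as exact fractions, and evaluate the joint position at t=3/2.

Δ: Δ0=5/2, Δ1=-1/2
row 1: diag=8, rhs=-18; c'=1/4, d'=-9/4
back: M1=-9/4
M: M0=0, M1=-9/4, M2=0
seg 0: a=0, c=M0/2=0, d=(M1−M0)/(6·2)=-3/16, b=Δ0−h0·(2M0+M1)/6=13/4
seg 1: a=5, c=M1/2=-9/8, d=(M2−M1)/(6·2)=3/16, b=Δ1−h1·(2M1+M2)/6=1
t_q=3/2 → seg 0, τ=3/2; S=0+13/4·τ+0·τ²+-3/16·τ³=543/128

  seg 0: a=0 b=13/4 c=0 d=-3/16
  seg 1: a=5 b=1 c=-9/8 d=3/16
S(3/2) = 543/128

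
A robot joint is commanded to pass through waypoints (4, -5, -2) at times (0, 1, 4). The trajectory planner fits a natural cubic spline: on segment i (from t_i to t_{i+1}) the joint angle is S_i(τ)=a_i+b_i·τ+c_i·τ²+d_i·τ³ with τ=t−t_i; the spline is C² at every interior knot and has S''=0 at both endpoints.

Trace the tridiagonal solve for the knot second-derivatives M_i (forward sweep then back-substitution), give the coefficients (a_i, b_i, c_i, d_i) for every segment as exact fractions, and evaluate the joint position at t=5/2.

Δ: Δ0=-9, Δ1=1
row 1: diag=8, rhs=60; c'=3/8, d'=15/2
back: M1=15/2
M: M0=0, M1=15/2, M2=0
seg 0: a=4, c=M0/2=0, d=(M1−M0)/(6·1)=5/4, b=Δ0−h0·(2M0+M1)/6=-41/4
seg 1: a=-5, c=M1/2=15/4, d=(M2−M1)/(6·3)=-5/12, b=Δ1−h1·(2M1+M2)/6=-13/2
t_q=5/2 → seg 1, τ=3/2; S=-5+-13/2·τ+15/4·τ²+-5/12·τ³=-247/32

  seg 0: a=4 b=-41/4 c=0 d=5/4
  seg 1: a=-5 b=-13/2 c=15/4 d=-5/12
S(5/2) = -247/32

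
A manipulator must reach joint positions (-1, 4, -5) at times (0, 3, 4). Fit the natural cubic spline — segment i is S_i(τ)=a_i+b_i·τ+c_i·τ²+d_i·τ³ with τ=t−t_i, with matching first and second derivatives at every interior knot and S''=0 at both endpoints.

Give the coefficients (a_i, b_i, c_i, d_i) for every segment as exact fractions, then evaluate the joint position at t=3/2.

  seg 0: a=-1 b=17/3 c=0 d=-4/9
  seg 1: a=4 b=-19/3 c=-4 d=4/3
S(3/2) = 6

Δ: Δ0=5/3, Δ1=-9
row 1: diag=8, rhs=-64; c'=1/8, d'=-8
back: M1=-8
M: M0=0, M1=-8, M2=0
seg 0: a=-1, c=M0/2=0, d=(M1−M0)/(6·3)=-4/9, b=Δ0−h0·(2M0+M1)/6=17/3
seg 1: a=4, c=M1/2=-4, d=(M2−M1)/(6·1)=4/3, b=Δ1−h1·(2M1+M2)/6=-19/3
t_q=3/2 → seg 0, τ=3/2; S=-1+17/3·τ+0·τ²+-4/9·τ³=6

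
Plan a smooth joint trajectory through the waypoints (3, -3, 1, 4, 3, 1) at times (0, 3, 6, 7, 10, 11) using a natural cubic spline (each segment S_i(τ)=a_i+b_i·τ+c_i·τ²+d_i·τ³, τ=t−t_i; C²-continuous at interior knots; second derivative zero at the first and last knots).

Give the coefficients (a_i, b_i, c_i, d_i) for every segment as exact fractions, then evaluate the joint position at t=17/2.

  seg 0: a=3 b=-4226/1563 c=0 d=1100/14067
  seg 1: a=-3 b=-926/1563 c=1100/1563 d=-290/14067
  seg 2: a=1 b=4804/1563 c=270/521 d=-925/1563
  seg 3: a=4 b=3649/1563 c=-655/521 d=575/4689
  seg 4: a=3 b=-2966/1563 c=-80/521 d=80/1563
S(17/2) = 21203/4168

Δ: Δ0=-2, Δ1=4/3, Δ2=3, Δ3=-1/3, Δ4=-2
row 1: diag=12, rhs=20; c'=1/4, d'=5/3
row 2: denom=8−3·1/4=29/4; d'=(10−3·5/3)/(29/4)=20/29
row 3: denom=8−1·4/29=228/29; d'=(-20−1·20/29)/(228/29)=-50/19
row 4: denom=8−3·29/76=521/76; d'=(-10−3·-50/19)/(521/76)=-160/521
back: M4=-160/521
back: M3=-50/19−29/76·-160/521=-1310/521
back: M2=20/29−4/29·-1310/521=540/521
back: M1=5/3−1/4·540/521=2200/1563
M: M0=0, M1=2200/1563, M2=540/521, M3=-1310/521, M4=-160/521, M5=0
seg 0: a=3, c=M0/2=0, d=(M1−M0)/(6·3)=1100/14067, b=Δ0−h0·(2M0+M1)/6=-4226/1563
seg 1: a=-3, c=M1/2=1100/1563, d=(M2−M1)/(6·3)=-290/14067, b=Δ1−h1·(2M1+M2)/6=-926/1563
seg 2: a=1, c=M2/2=270/521, d=(M3−M2)/(6·1)=-925/1563, b=Δ2−h2·(2M2+M3)/6=4804/1563
seg 3: a=4, c=M3/2=-655/521, d=(M4−M3)/(6·3)=575/4689, b=Δ3−h3·(2M3+M4)/6=3649/1563
seg 4: a=3, c=M4/2=-80/521, d=(M5−M4)/(6·1)=80/1563, b=Δ4−h4·(2M4+M5)/6=-2966/1563
t_q=17/2 → seg 3, τ=3/2; S=4+3649/1563·τ+-655/521·τ²+575/4689·τ³=21203/4168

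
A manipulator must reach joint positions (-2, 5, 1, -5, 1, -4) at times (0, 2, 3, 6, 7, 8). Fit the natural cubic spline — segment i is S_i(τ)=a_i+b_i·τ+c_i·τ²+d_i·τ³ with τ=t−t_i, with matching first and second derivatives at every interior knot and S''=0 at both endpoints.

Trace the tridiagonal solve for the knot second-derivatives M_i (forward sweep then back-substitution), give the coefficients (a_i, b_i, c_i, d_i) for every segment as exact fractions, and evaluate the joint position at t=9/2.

  seg 0: a=-2 b=14779/2482 c=0 d=-1523/2482
  seg 1: a=5 b=-3497/2482 c=-4569/1241 d=2707/2482
  seg 2: a=1 b=-6826/1241 c=-1017/2482 d=3913/7446
  seg 3: a=-5 b=15463/2482 c=5361/1241 d=-11293/2482
  seg 4: a=1 b=1514/1241 c=-23157/2482 d=7719/2482
S(9/2) = -127057/19856

Δ: Δ0=7/2, Δ1=-4, Δ2=-2, Δ3=6, Δ4=-5
row 1: diag=6, rhs=-45; c'=1/6, d'=-15/2
row 2: denom=8−1·1/6=47/6; d'=(12−1·-15/2)/(47/6)=117/47
row 3: denom=8−3·18/47=322/47; d'=(48−3·117/47)/(322/47)=1905/322
row 4: denom=4−1·47/322=1241/322; d'=(-66−1·1905/322)/(1241/322)=-23157/1241
back: M4=-23157/1241
back: M3=1905/322−47/322·-23157/1241=10722/1241
back: M2=117/47−18/47·10722/1241=-1017/1241
back: M1=-15/2−1/6·-1017/1241=-9138/1241
M: M0=0, M1=-9138/1241, M2=-1017/1241, M3=10722/1241, M4=-23157/1241, M5=0
seg 0: a=-2, c=M0/2=0, d=(M1−M0)/(6·2)=-1523/2482, b=Δ0−h0·(2M0+M1)/6=14779/2482
seg 1: a=5, c=M1/2=-4569/1241, d=(M2−M1)/(6·1)=2707/2482, b=Δ1−h1·(2M1+M2)/6=-3497/2482
seg 2: a=1, c=M2/2=-1017/2482, d=(M3−M2)/(6·3)=3913/7446, b=Δ2−h2·(2M2+M3)/6=-6826/1241
seg 3: a=-5, c=M3/2=5361/1241, d=(M4−M3)/(6·1)=-11293/2482, b=Δ3−h3·(2M3+M4)/6=15463/2482
seg 4: a=1, c=M4/2=-23157/2482, d=(M5−M4)/(6·1)=7719/2482, b=Δ4−h4·(2M4+M5)/6=1514/1241
t_q=9/2 → seg 2, τ=3/2; S=1+-6826/1241·τ+-1017/2482·τ²+3913/7446·τ³=-127057/19856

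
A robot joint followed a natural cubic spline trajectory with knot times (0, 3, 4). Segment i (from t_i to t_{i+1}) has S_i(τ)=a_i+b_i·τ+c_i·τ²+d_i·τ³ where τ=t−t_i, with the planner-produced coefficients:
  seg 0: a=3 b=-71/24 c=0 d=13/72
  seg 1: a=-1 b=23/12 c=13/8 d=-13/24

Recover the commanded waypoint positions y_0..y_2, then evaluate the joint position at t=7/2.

y_0=3 y_1=-1 y_2=2
S(7/2) = 19/64

y_0 = S_0(0) = a_0 = 3
y_1 = S_1(0) = a_1 = -1
y_2 = S_1(1) = 2
t_q=7/2 is in segment 1 (τ=1/2); S_1(τ)=19/64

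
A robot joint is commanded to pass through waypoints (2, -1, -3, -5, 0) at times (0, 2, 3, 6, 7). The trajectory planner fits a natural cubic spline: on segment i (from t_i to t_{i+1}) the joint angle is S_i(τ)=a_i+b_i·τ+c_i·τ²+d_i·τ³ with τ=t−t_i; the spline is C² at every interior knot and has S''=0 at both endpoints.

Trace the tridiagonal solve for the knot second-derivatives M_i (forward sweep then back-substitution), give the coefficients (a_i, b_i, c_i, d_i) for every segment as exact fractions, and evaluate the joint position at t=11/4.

  seg 0: a=2 b=-661/483 c=0 d=-127/3864
  seg 1: a=-1 b=-1703/966 c=-127/644 d=-11/276
  seg 2: a=-3 b=-4399/1932 c=-51/161 d=1649/5796
  seg 3: a=-5 b=3385/966 c=1445/644 d=-1445/1932
S(11/4) = -100977/41216

Δ: Δ0=-3/2, Δ1=-2, Δ2=-2/3, Δ3=5
row 1: diag=6, rhs=-3; c'=1/6, d'=-1/2
row 2: denom=8−1·1/6=47/6; d'=(8−1·-1/2)/(47/6)=51/47
row 3: denom=8−3·18/47=322/47; d'=(34−3·51/47)/(322/47)=1445/322
back: M3=1445/322
back: M2=51/47−18/47·1445/322=-102/161
back: M1=-1/2−1/6·-102/161=-127/322
M: M0=0, M1=-127/322, M2=-102/161, M3=1445/322, M4=0
seg 0: a=2, c=M0/2=0, d=(M1−M0)/(6·2)=-127/3864, b=Δ0−h0·(2M0+M1)/6=-661/483
seg 1: a=-1, c=M1/2=-127/644, d=(M2−M1)/(6·1)=-11/276, b=Δ1−h1·(2M1+M2)/6=-1703/966
seg 2: a=-3, c=M2/2=-51/161, d=(M3−M2)/(6·3)=1649/5796, b=Δ2−h2·(2M2+M3)/6=-4399/1932
seg 3: a=-5, c=M3/2=1445/644, d=(M4−M3)/(6·1)=-1445/1932, b=Δ3−h3·(2M3+M4)/6=3385/966
t_q=11/4 → seg 1, τ=3/4; S=-1+-1703/966·τ+-127/644·τ²+-11/276·τ³=-100977/41216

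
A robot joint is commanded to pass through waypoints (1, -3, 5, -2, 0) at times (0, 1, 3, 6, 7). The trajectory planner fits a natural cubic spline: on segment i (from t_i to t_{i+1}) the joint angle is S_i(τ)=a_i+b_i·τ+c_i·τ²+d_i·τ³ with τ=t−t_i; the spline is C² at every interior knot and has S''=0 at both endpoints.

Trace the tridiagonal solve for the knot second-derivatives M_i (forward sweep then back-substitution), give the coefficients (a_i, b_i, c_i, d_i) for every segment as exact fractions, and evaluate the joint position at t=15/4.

  seg 0: a=1 b=-3407/591 c=0 d=1043/591
  seg 1: a=-3 b=-278/591 c=1043/197 d=-904/591
  seg 2: a=5 b=1390/591 c=-765/197 d=1372/1773
  seg 3: a=-2 b=-32/591 c=607/197 d=-607/591
S(15/4) = 1933/394

Δ: Δ0=-4, Δ1=4, Δ2=-7/3, Δ3=2
row 1: diag=6, rhs=48; c'=1/3, d'=8
row 2: denom=10−2·1/3=28/3; d'=(-38−2·8)/(28/3)=-81/14
row 3: denom=8−3·9/28=197/28; d'=(26−3·-81/14)/(197/28)=1214/197
back: M3=1214/197
back: M2=-81/14−9/28·1214/197=-1530/197
back: M1=8−1/3·-1530/197=2086/197
M: M0=0, M1=2086/197, M2=-1530/197, M3=1214/197, M4=0
seg 0: a=1, c=M0/2=0, d=(M1−M0)/(6·1)=1043/591, b=Δ0−h0·(2M0+M1)/6=-3407/591
seg 1: a=-3, c=M1/2=1043/197, d=(M2−M1)/(6·2)=-904/591, b=Δ1−h1·(2M1+M2)/6=-278/591
seg 2: a=5, c=M2/2=-765/197, d=(M3−M2)/(6·3)=1372/1773, b=Δ2−h2·(2M2+M3)/6=1390/591
seg 3: a=-2, c=M3/2=607/197, d=(M4−M3)/(6·1)=-607/591, b=Δ3−h3·(2M3+M4)/6=-32/591
t_q=15/4 → seg 2, τ=3/4; S=5+1390/591·τ+-765/197·τ²+1372/1773·τ³=1933/394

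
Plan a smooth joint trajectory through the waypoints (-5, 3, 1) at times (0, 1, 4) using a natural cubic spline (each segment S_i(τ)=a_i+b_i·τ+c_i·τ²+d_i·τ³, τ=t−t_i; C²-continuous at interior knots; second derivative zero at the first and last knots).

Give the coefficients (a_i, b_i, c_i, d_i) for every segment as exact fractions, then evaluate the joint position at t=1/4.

Δ: Δ0=8, Δ1=-2/3
row 1: diag=8, rhs=-52; c'=3/8, d'=-13/2
back: M1=-13/2
M: M0=0, M1=-13/2, M2=0
seg 0: a=-5, c=M0/2=0, d=(M1−M0)/(6·1)=-13/12, b=Δ0−h0·(2M0+M1)/6=109/12
seg 1: a=3, c=M1/2=-13/4, d=(M2−M1)/(6·3)=13/36, b=Δ1−h1·(2M1+M2)/6=35/6
t_q=1/4 → seg 0, τ=1/4; S=-5+109/12·τ+0·τ²+-13/12·τ³=-703/256

  seg 0: a=-5 b=109/12 c=0 d=-13/12
  seg 1: a=3 b=35/6 c=-13/4 d=13/36
S(1/4) = -703/256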